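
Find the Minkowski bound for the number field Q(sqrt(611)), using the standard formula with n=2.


d = 611, d mod 4 = 3, so disc(K) = 4d = 2444; |disc(K)| = 2444
Real quadratic field, so n = 2, s = r2 = 0, r1 = 2
M = (n!/n^n) * (4/pi)^s * sqrt(|disc(K)|) = (2!/2^2) * (4/pi)^0 * sqrt(2444)
= 0.5 * 1.000000 * 49.436828
= 24.7184

24.7184


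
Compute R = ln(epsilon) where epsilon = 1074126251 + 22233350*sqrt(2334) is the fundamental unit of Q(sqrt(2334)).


epsilon = 1074126251 + 22233350*sqrt(2334)
= 2.1483e+09
R = ln(2.1483e+09)
= 21.4879

21.4879


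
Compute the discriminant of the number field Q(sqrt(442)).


For K = Q(sqrt(d)) with d squarefree: disc(K) = d if d = 1 mod 4, and disc(K) = 4d if d = 2 or 3 mod 4.
Here d = 442, and d mod 4 = 2.
d = 2 mod 4, not 1 (O_K = Z[sqrt(d)]), so disc(K) = 4d = 4 * (442) = 1768

1768


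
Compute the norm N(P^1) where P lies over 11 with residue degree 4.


N(P^a) = p^(a*f)
= 11^(1*4)
= 11^4
= 14641

14641


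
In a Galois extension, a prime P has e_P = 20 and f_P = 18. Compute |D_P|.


|D_P| = e * f
= 20 * 18
= 360

360


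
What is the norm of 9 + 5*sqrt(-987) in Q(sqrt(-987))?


N(a + b*sqrt(d)) = a^2 - d*b^2
= (9)^2 - (-987)*(5)^2
= 81 + 24675
= 24756

24756


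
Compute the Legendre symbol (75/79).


p = 79 is prime, so compute (75/79) with the reciprocity algorithm (Jacobi-symbol steps: pull out 2s via (2/n), flip via reciprocity, reduce):
  reciprocity: (75/79) -> -(79/75)
  reduce: (4/75)
  pull out 2: (2/75) = -1  (since 75 mod 8 = 3)
  pull out 2: (2/75) = -1  (since 75 mod 8 = 3)
  (1/75) = 1
Product of signs = -1
(75/79) = -1

-1


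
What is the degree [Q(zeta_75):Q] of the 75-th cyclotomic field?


The degree equals Euler's totient phi(75).
75 = 3 * 5^2
phi(75) = 40

40


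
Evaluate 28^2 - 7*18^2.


x^2 - d*y^2
= 28^2 - 7*18^2
= 784 - 2268
= -1484

-1484


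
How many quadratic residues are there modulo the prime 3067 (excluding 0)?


For prime p, the number of non-zero quadratic residues is (p-1)/2.
= (3067-1)/2
= 1533

1533


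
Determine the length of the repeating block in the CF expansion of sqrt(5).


Run the CF algorithm for sqrt(5).
a_0 = floor(sqrt(5)) = 2; set m_0=0, q_0=1.
Recurrence: m' = q*a - m,  q' = (d - m'^2)/q,  a' = floor((a_0 + m')/q').
  step 1: m=2, q=1, a=4
a_1 = 2*a_0 = 4, so the period closes here.
sqrt(5) = [2; 4]
Period length = 1

1


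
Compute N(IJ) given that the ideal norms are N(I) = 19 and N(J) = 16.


N(IJ) = N(I) * N(J)
= 19 * 16
= 304

304


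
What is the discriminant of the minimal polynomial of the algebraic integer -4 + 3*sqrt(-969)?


The element -4 + 3*sqrt(-969) has minimal polynomial:
x^2 + 8*x + 8737
Discriminant = (8)^2 - 4*(8737)
= 64 - 34948
= -34884

-34884


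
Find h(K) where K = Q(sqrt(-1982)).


K = Q(sqrt(-1982)). d mod 4 = 2, so D = disc(K) = 4d = -7928
h(K) equals the number of primitive reduced positive-definite forms (a, b, c) = a*x^2 + b*x*y + c*y^2 with b^2 - 4ac = D,
where reduced means |b| <= a <= c, with b >= 0 whenever |b| = a or a = c, and primitive means gcd(a, b, c) = 1.
Reduced forces 3a^2 <= |D| = 7928, so 1 <= a <= 51; b must have the parity of D, and c = (b^2 - D)/(4a) must be an integer >= a.
Enumerate a = 1..51, b in [-a, a]:
  a=1: (1, 0, 1982)  [1]
  a=2: (2, 0, 991)  [1]
  a=3: (3, -2, 661), (3, 2, 661)  [2]
  a=4..5: none
  a=6: (6, -4, 331), (6, 4, 331)  [2]
  a=7..8: none
  a=9: (9, -8, 222), (9, 8, 222)  [2]
  a=10: none
  a=11: (11, -6, 181), (11, 6, 181)  [2]
  a=12..17: none
  a=18: (18, -8, 111), (18, 8, 111)  [2]
  a=19..21: none
  a=22: (22, -16, 93), (22, 16, 93)  [2]
  a=23..26: none
  a=27: (27, -8, 74), (27, 8, 74)  [2]
  a=28..30: none
  a=31: (31, -16, 66), (31, 16, 66)  [2]
  a=32: none
  a=33: (33, -28, 66), (33, -16, 62), (33, 16, 62), (33, 28, 66)  [4]
  a=34..36: none
  a=37: (37, -8, 54), (37, 8, 54)  [2]
  a=38..51: none
Total reduced forms: 1 + 1 + 2 + 2 + 2 + 2 + 2 + 2 + 2 + 2 + 4 + 2 = 24
h = 24

24


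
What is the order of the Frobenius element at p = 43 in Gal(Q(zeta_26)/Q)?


The Frobenius at p in Gal(Q(zeta_n)/Q) = (Z/nZ)* is the class of p, so its order is ord_26(43), the smallest k >= 1 with 43^k = 1 mod 26.
n = 26 = 2 * 13, phi(26) = 12; the order divides phi(n).
Divisors of 12: 1, 2, 3, 4, 6, 12
Repeated squaring mod 26: 43^1 = 17, 43^2 = 3, 43^4 = 9, 43^8 = 3
Test divisors in increasing order:
  k=1: 43^1 = 17 mod 26
  k=2: 43^2 = 3 mod 26
  k=3: 43^3 = 3 * 17 = 25 mod 26
  k=4: 43^4 = 9 mod 26
  k=6: 43^6 = 9 * 3 = 1 mod 26  <- first divisor giving 1
Order = 6

6


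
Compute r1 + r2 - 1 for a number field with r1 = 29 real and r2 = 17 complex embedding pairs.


By Dirichlet's unit theorem:
rank = r1 + r2 - 1
= 29 + 17 - 1
= 45

45


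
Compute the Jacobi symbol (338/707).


Compute (338/707) via quadratic reciprocity:
  pull out 2: (2/707) = -1  (since 707 mod 8 = 3)
  reciprocity: (169/707) -> +(707/169)
  reduce: (31/169)
  reciprocity: (31/169) -> +(169/31)
  reduce: (14/31)
  pull out 2: (2/31) = +1  (since 31 mod 8 = 7)
  reciprocity: (7/31) -> -(31/7)
  reduce: (3/7)
  reciprocity: (3/7) -> -(7/3)
  reduce: (1/3)
  (1/3) = 1
Product of signs = -1

-1


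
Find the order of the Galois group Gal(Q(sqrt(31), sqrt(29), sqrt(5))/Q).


The 3 square roots of distinct primes are multiplicatively independent over Q,
so [K:Q] = 2^3 and Gal(K/Q) is isomorphic to (Z/2Z)^3.
|Gal| = 2^3 = 8

8


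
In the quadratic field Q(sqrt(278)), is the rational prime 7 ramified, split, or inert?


K = Q(sqrt(278)). Since d mod 4 = 2, disc(K) = 1112.
Check p | disc: 1112 mod 7 = 6.
p does not divide disc. Compute Legendre symbol (d/p):
5^((7-1)/2) mod 7 = -1
(d/p) = -1, so p is inert: (p) stays prime with e=1, f=2, g=1.
Therefore p is inert.

inert


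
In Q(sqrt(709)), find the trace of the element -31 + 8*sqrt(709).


Tr(a + b*sqrt(d)) = (a + b*sqrt(d)) + (a - b*sqrt(d)) = 2a
= 2 * (-31)
= -62

-62


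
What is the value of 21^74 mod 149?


p = 149 is prime and the exponent is (p-1)/2 = 74, so by Euler's criterion 21^74 = (21/149) = +1 or -1 mod 149.
Compute by square-and-multiply:
  74 = 64 + 8 + 2 (binary 1001010)
  Repeated squaring mod 149: 21^1 = 21, 21^2 = 143, 21^4 = 36, 21^8 = 104, 21^16 = 88, 21^32 = 145, 21^64 = 16
  21^74 = 21^64 * 21^8 * 21^2 = 16 * 104 * 143 mod 149
    16 * 104 = 1664 = 25 mod 149
    25 * 143 = 3575 = 148 mod 149
  21^74 = 148 mod 149
Result 148 = p - 1 = -1 mod 149: 21 is a quadratic non-residue mod 149. As a residue in [0, p-1] the value is 148.
21^74 mod 149 = 148

148


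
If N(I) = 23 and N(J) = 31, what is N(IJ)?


N(IJ) = N(I) * N(J)
= 23 * 31
= 713

713


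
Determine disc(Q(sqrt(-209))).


For K = Q(sqrt(d)) with d squarefree: disc(K) = d if d = 1 mod 4, and disc(K) = 4d if d = 2 or 3 mod 4.
Here d = -209, and d mod 4 = 3.
d = 3 mod 4, not 1 (O_K = Z[sqrt(d)]), so disc(K) = 4d = 4 * (-209) = -836

-836


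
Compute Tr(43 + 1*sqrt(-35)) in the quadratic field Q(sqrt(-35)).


Tr(a + b*sqrt(d)) = (a + b*sqrt(d)) + (a - b*sqrt(d)) = 2a
= 2 * (43)
= 86

86


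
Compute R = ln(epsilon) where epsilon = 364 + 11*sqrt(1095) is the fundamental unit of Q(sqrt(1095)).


epsilon = 364 + 11*sqrt(1095)
= 727.9986
R = ln(727.9986)
= 6.5903

6.5903


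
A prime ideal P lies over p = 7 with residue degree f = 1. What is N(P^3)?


N(P^a) = p^(a*f)
= 7^(3*1)
= 7^3
= 343

343


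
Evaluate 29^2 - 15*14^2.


x^2 - d*y^2
= 29^2 - 15*14^2
= 841 - 2940
= -2099

-2099


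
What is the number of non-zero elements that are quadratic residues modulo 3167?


For prime p, the number of non-zero quadratic residues is (p-1)/2.
= (3167-1)/2
= 1583

1583


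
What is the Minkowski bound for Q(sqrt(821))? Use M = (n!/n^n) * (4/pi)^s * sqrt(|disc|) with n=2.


d = 821, d mod 4 = 1, so disc(K) = d = 821; |disc(K)| = 821
Real quadratic field, so n = 2, s = r2 = 0, r1 = 2
M = (n!/n^n) * (4/pi)^s * sqrt(|disc(K)|) = (2!/2^2) * (4/pi)^0 * sqrt(821)
= 0.5 * 1.000000 * 28.653098
= 14.3265

14.3265


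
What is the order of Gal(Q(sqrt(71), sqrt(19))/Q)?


The 2 square roots of distinct primes are multiplicatively independent over Q,
so [K:Q] = 2^2 and Gal(K/Q) is isomorphic to (Z/2Z)^2.
|Gal| = 2^2 = 4

4


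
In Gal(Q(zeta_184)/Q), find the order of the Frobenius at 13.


The Frobenius at p in Gal(Q(zeta_n)/Q) = (Z/nZ)* is the class of p, so its order is ord_184(13), the smallest k >= 1 with 13^k = 1 mod 184.
n = 184 = 2^3 * 23, phi(184) = 88; the order divides phi(n).
Divisors of 88: 1, 2, 4, 8, 11, 22, 44, 88
Repeated squaring mod 184: 13^1 = 13, 13^2 = 169, 13^4 = 41, 13^8 = 25, 13^16 = 73, 13^32 = 177, 13^64 = 49
Test divisors in increasing order:
  k=1: 13^1 = 13 mod 184
  k=2: 13^2 = 169 mod 184
  k=4: 13^4 = 41 mod 184
  k=8: 13^8 = 25 mod 184
  k=11: 13^11 = 25 * 169 * 13 = 93 mod 184
  k=22: 13^22 = 73 * 41 * 169 = 1 mod 184  <- first divisor giving 1
Order = 22

22


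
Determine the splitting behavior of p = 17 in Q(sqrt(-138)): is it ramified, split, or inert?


K = Q(sqrt(-138)). Since d mod 4 = 2, disc(K) = -552.
Check p | disc: -552 mod 17 = 9.
p does not divide disc. Compute Legendre symbol (d/p):
15^((17-1)/2) mod 17 = 1
(d/p) = 1, so p splits: (p) = P*P' with e=1, f=1, g=2.
Therefore p is split.

split


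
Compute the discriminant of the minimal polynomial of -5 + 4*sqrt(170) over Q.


The element -5 + 4*sqrt(170) has minimal polynomial:
x^2 + 10*x - 2695
Discriminant = (10)^2 - 4*(-2695)
= 100 + 10780
= 10880

10880


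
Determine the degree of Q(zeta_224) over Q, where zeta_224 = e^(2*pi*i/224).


The degree equals Euler's totient phi(224).
224 = 2^5 * 7
phi(224) = 96

96


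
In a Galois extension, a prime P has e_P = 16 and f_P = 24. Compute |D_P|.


|D_P| = e * f
= 16 * 24
= 384

384


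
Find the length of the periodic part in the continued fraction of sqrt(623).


Run the CF algorithm for sqrt(623).
a_0 = floor(sqrt(623)) = 24; set m_0=0, q_0=1.
Recurrence: m' = q*a - m,  q' = (d - m'^2)/q,  a' = floor((a_0 + m')/q').
  step 1: m=24, q=47, a=1
  step 2: m=23, q=2, a=23
  step 3: m=23, q=47, a=1
  step 4: m=24, q=1, a=48
a_4 = 2*a_0 = 48, so the period closes here.
sqrt(623) = [24; 1, 23, 1, 48]
Period length = 4

4


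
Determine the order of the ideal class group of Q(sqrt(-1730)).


K = Q(sqrt(-1730)). d mod 4 = 2, so D = disc(K) = 4d = -6920
h(K) equals the number of primitive reduced positive-definite forms (a, b, c) = a*x^2 + b*x*y + c*y^2 with b^2 - 4ac = D,
where reduced means |b| <= a <= c, with b >= 0 whenever |b| = a or a = c, and primitive means gcd(a, b, c) = 1.
Reduced forces 3a^2 <= |D| = 6920, so 1 <= a <= 48; b must have the parity of D, and c = (b^2 - D)/(4a) must be an integer >= a.
Enumerate a = 1..48, b in [-a, a]:
  a=1: (1, 0, 1730)  [1]
  a=2: (2, 0, 865)  [1]
  a=3: (3, -2, 577), (3, 2, 577)  [2]
  a=4: none
  a=5: (5, 0, 346)  [1]
  a=6: (6, -4, 289), (6, 4, 289)  [2]
  a=7..8: none
  a=9: (9, -8, 194), (9, 8, 194)  [2]
  a=10: (10, 0, 173)  [1]
  a=11..12: none
  a=13: (13, -10, 135), (13, 10, 135)  [2]
  a=14: none
  a=15: (15, -10, 117), (15, 10, 117)  [2]
  a=16: none
  a=17: (17, -4, 102), (17, 4, 102)  [2]
  a=18: (18, -8, 97), (18, 8, 97)  [2]
  a=19..22: none
  a=23: (23, -16, 78), (23, 16, 78)  [2]
  a=24..25: none
  a=26: (26, -16, 69), (26, 16, 69)  [2]
  a=27: (27, -10, 65), (27, 10, 65)  [2]
  a=28..29: none
  a=30: (30, -20, 61), (30, 20, 61)  [2]
  a=31..33: none
  a=34: (34, -4, 51), (34, 4, 51)  [2]
  a=35..36: none
  a=37: (37, -6, 47), (37, 6, 47)  [2]
  a=38: none
  a=39: (39, -16, 46), (39, -10, 45), (39, 10, 45), (39, 16, 46)  [4]
  a=40: none
  a=41: (41, -38, 51), (41, 38, 51)  [2]
  a=42..48: none
Total reduced forms: 1 + 1 + 2 + 1 + 2 + 2 + 1 + 2 + 2 + 2 + 2 + 2 + 2 + 2 + 2 + 2 + 2 + 4 + 2 = 36
h = 36

36


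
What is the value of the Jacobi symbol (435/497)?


Compute (435/497) via quadratic reciprocity:
  reciprocity: (435/497) -> +(497/435)
  reduce: (62/435)
  pull out 2: (2/435) = -1  (since 435 mod 8 = 3)
  reciprocity: (31/435) -> -(435/31)
  reduce: (1/31)
  (1/31) = 1
Product of signs = 1

1


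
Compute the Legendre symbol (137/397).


p = 397 is prime, so compute (137/397) with the reciprocity algorithm (Jacobi-symbol steps: pull out 2s via (2/n), flip via reciprocity, reduce):
  reciprocity: (137/397) -> +(397/137)
  reduce: (123/137)
  reciprocity: (123/137) -> +(137/123)
  reduce: (14/123)
  pull out 2: (2/123) = -1  (since 123 mod 8 = 3)
  reciprocity: (7/123) -> -(123/7)
  reduce: (4/7)
  pull out 2: (2/7) = +1  (since 7 mod 8 = 7)
  pull out 2: (2/7) = +1  (since 7 mod 8 = 7)
  (1/7) = 1
Product of signs = 1
(137/397) = 1

1


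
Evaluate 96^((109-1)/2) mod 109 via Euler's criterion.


p = 109 is prime and the exponent is (p-1)/2 = 54, so by Euler's criterion 96^54 = (96/109) = +1 or -1 mod 109.
Compute by square-and-multiply:
  54 = 32 + 16 + 4 + 2 (binary 110110)
  Repeated squaring mod 109: 96^1 = 96, 96^2 = 60, 96^4 = 3, 96^8 = 9, 96^16 = 81, 96^32 = 21
  96^54 = 96^32 * 96^16 * 96^4 * 96^2 = 21 * 81 * 3 * 60 mod 109
    21 * 81 = 1701 = 66 mod 109
    66 * 3 = 198 = 89 mod 109
    89 * 60 = 5340 = 108 mod 109
  96^54 = 108 mod 109
Result 108 = p - 1 = -1 mod 109: 96 is a quadratic non-residue mod 109. As a residue in [0, p-1] the value is 108.
96^54 mod 109 = 108

108


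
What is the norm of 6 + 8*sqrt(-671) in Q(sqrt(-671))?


N(a + b*sqrt(d)) = a^2 - d*b^2
= (6)^2 - (-671)*(8)^2
= 36 + 42944
= 42980

42980


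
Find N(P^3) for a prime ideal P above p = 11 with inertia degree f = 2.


N(P^a) = p^(a*f)
= 11^(3*2)
= 11^6
= 1771561

1771561


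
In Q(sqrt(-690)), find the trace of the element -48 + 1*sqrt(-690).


Tr(a + b*sqrt(d)) = (a + b*sqrt(d)) + (a - b*sqrt(d)) = 2a
= 2 * (-48)
= -96

-96


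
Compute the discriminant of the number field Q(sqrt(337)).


For K = Q(sqrt(d)) with d squarefree: disc(K) = d if d = 1 mod 4, and disc(K) = 4d if d = 2 or 3 mod 4.
Here d = 337, and d mod 4 = 1.
d = 1 mod 4 (O_K = Z[(1+sqrt(d))/2]), so disc(K) = d = 337

337


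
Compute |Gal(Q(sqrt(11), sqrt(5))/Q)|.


The 2 square roots of distinct primes are multiplicatively independent over Q,
so [K:Q] = 2^2 and Gal(K/Q) is isomorphic to (Z/2Z)^2.
|Gal| = 2^2 = 4

4


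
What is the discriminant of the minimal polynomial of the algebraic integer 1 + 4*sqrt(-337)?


The element 1 + 4*sqrt(-337) has minimal polynomial:
x^2 - 2*x + 5393
Discriminant = (-2)^2 - 4*(5393)
= 4 - 21572
= -21568

-21568


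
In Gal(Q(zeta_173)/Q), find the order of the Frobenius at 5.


The Frobenius at p in Gal(Q(zeta_n)/Q) = (Z/nZ)* is the class of p, so its order is ord_173(5), the smallest k >= 1 with 5^k = 1 mod 173.
n = 173 = 173, phi(173) = 172; the order divides phi(n).
Divisors of 172: 1, 2, 4, 43, 86, 172
Repeated squaring mod 173: 5^1 = 5, 5^2 = 25, 5^4 = 106, 5^8 = 164, 5^16 = 81, 5^32 = 160, 5^64 = 169, 5^128 = 16
Test divisors in increasing order:
  k=1: 5^1 = 5 mod 173
  k=2: 5^2 = 25 mod 173
  k=4: 5^4 = 106 mod 173
  k=43: 5^43 = 160 * 164 * 25 * 5 = 93 mod 173
  k=86: 5^86 = 169 * 81 * 106 * 25 = 172 mod 173
  k=172: 5^172 = 16 * 160 * 164 * 106 = 1 mod 173  <- first divisor giving 1
Order = 172

172


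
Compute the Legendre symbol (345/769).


p = 769 is prime, so compute (345/769) with the reciprocity algorithm (Jacobi-symbol steps: pull out 2s via (2/n), flip via reciprocity, reduce):
  reciprocity: (345/769) -> +(769/345)
  reduce: (79/345)
  reciprocity: (79/345) -> +(345/79)
  reduce: (29/79)
  reciprocity: (29/79) -> +(79/29)
  reduce: (21/29)
  reciprocity: (21/29) -> +(29/21)
  reduce: (8/21)
  pull out 2: (2/21) = -1  (since 21 mod 8 = 5)
  pull out 2: (2/21) = -1  (since 21 mod 8 = 5)
  pull out 2: (2/21) = -1  (since 21 mod 8 = 5)
  (1/21) = 1
Product of signs = -1
(345/769) = -1

-1


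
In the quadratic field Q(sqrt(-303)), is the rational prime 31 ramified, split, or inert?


K = Q(sqrt(-303)). Since d mod 4 = 1, disc(K) = -303.
Check p | disc: -303 mod 31 = 7.
p does not divide disc. Compute Legendre symbol (d/p):
7^((31-1)/2) mod 31 = 1
(d/p) = 1, so p splits: (p) = P*P' with e=1, f=1, g=2.
Therefore p is split.

split


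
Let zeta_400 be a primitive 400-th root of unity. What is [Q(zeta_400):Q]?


The degree equals Euler's totient phi(400).
400 = 2^4 * 5^2
phi(400) = 160

160


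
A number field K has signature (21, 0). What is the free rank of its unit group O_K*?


By Dirichlet's unit theorem:
rank = r1 + r2 - 1
= 21 + 0 - 1
= 20

20


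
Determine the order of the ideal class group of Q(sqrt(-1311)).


K = Q(sqrt(-1311)). d mod 4 = 1, so D = disc(K) = d = -1311
h(K) equals the number of primitive reduced positive-definite forms (a, b, c) = a*x^2 + b*x*y + c*y^2 with b^2 - 4ac = D,
where reduced means |b| <= a <= c, with b >= 0 whenever |b| = a or a = c, and primitive means gcd(a, b, c) = 1.
Reduced forces 3a^2 <= |D| = 1311, so 1 <= a <= 20; b must have the parity of D, and c = (b^2 - D)/(4a) must be an integer >= a.
Enumerate a = 1..20, b in [-a, a]:
  a=1: (1, 1, 328)  [1]
  a=2: (2, -1, 164), (2, 1, 164)  [2]
  a=3: (3, 3, 110)  [1]
  a=4: (4, -1, 82), (4, 1, 82)  [2]
  a=5: (5, -3, 66), (5, 3, 66)  [2]
  a=6: (6, -3, 55), (6, 3, 55)  [2]
  a=7: none
  a=8: (8, -1, 41), (8, 1, 41)  [2]
  a=9: none
  a=10: (10, -7, 34), (10, -3, 33), (10, 3, 33), (10, 7, 34)  [4]
  a=11: (11, -3, 30), (11, 3, 30)  [2]
  a=12: (12, -9, 29), (12, 9, 29)  [2]
  a=13..14: none
  a=15: (15, -3, 22), (15, 3, 22)  [2]
  a=16: (16, -15, 24), (16, 15, 24)  [2]
  a=17: (17, -7, 20), (17, 7, 20)  [2]
  a=18: none
  a=19: (19, 19, 22)  [1]
  a=20: (20, 17, 20)  [1]
Total reduced forms: 1 + 2 + 1 + 2 + 2 + 2 + 2 + 4 + 2 + 2 + 2 + 2 + 2 + 1 + 1 = 28
h = 28

28


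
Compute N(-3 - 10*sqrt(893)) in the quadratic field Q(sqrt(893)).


N(a + b*sqrt(d)) = a^2 - d*b^2
= (-3)^2 - (893)*(-10)^2
= 9 - 89300
= -89291

-89291


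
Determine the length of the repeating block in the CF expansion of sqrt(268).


Run the CF algorithm for sqrt(268).
a_0 = floor(sqrt(268)) = 16; set m_0=0, q_0=1.
Recurrence: m' = q*a - m,  q' = (d - m'^2)/q,  a' = floor((a_0 + m')/q').
  step 1: m=16, q=12, a=2
  step 2: m=8, q=17, a=1
  step 3: m=9, q=11, a=2
  step 4: m=13, q=9, a=3
  step 5: m=14, q=8, a=3
  step 6: m=10, q=21, a=1
  step 7: m=11, q=7, a=3
  step 8: m=10, q=24, a=1
  step 9: m=14, q=3, a=10
  step 10: m=16, q=4, a=8
  step 11: m=16, q=3, a=10
  step 12: m=14, q=24, a=1
  step 13: m=10, q=7, a=3
  step 14: m=11, q=21, a=1
  step 15: m=10, q=8, a=3
  step 16: m=14, q=9, a=3
  step 17: m=13, q=11, a=2
  step 18: m=9, q=17, a=1
  step 19: m=8, q=12, a=2
  step 20: m=16, q=1, a=32
a_20 = 2*a_0 = 32, so the period closes here.
sqrt(268) = [16; 2, 1, 2, 3, 3, 1, 3, 1, 10, 8, 10, 1, 3, 1, 3, 3, 2, 1, 2, 32]
Period length = 20

20


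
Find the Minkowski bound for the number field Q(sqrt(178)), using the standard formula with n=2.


d = 178, d mod 4 = 2, so disc(K) = 4d = 712; |disc(K)| = 712
Real quadratic field, so n = 2, s = r2 = 0, r1 = 2
M = (n!/n^n) * (4/pi)^s * sqrt(|disc(K)|) = (2!/2^2) * (4/pi)^0 * sqrt(712)
= 0.5 * 1.000000 * 26.683328
= 13.3417

13.3417


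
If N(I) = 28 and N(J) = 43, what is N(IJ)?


N(IJ) = N(I) * N(J)
= 28 * 43
= 1204

1204


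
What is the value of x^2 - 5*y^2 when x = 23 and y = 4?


x^2 - d*y^2
= 23^2 - 5*4^2
= 529 - 80
= 449

449


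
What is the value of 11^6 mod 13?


p = 13 is prime and the exponent is (p-1)/2 = 6, so by Euler's criterion 11^6 = (11/13) = +1 or -1 mod 13.
Compute by square-and-multiply:
  6 = 4 + 2 (binary 110)
  Repeated squaring mod 13: 11^1 = 11, 11^2 = 4, 11^4 = 3
  11^6 = 11^4 * 11^2 = 3 * 4 mod 13
    3 * 4 = 12 = 12 mod 13
  11^6 = 12 mod 13
Result 12 = p - 1 = -1 mod 13: 11 is a quadratic non-residue mod 13. As a residue in [0, p-1] the value is 12.
11^6 mod 13 = 12

12


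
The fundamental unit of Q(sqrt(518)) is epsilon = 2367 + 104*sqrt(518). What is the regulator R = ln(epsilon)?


epsilon = 2367 + 104*sqrt(518)
= 4733.9998
R = ln(4733.9998)
= 8.4625

8.4625


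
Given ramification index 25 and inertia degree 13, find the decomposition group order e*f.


|D_P| = e * f
= 25 * 13
= 325

325


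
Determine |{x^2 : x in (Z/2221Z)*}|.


For prime p, the number of non-zero quadratic residues is (p-1)/2.
= (2221-1)/2
= 1110

1110


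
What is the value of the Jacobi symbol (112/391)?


Compute (112/391) via quadratic reciprocity:
  pull out 2: (2/391) = +1  (since 391 mod 8 = 7)
  pull out 2: (2/391) = +1  (since 391 mod 8 = 7)
  pull out 2: (2/391) = +1  (since 391 mod 8 = 7)
  pull out 2: (2/391) = +1  (since 391 mod 8 = 7)
  reciprocity: (7/391) -> -(391/7)
  reduce: (6/7)
  pull out 2: (2/7) = +1  (since 7 mod 8 = 7)
  reciprocity: (3/7) -> -(7/3)
  reduce: (1/3)
  (1/3) = 1
Product of signs = 1

1


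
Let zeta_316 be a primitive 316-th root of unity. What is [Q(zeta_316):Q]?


The degree equals Euler's totient phi(316).
316 = 2^2 * 79
phi(316) = 156

156


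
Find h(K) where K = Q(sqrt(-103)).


K = Q(sqrt(-103)). d mod 4 = 1, so D = disc(K) = d = -103
h(K) equals the number of primitive reduced positive-definite forms (a, b, c) = a*x^2 + b*x*y + c*y^2 with b^2 - 4ac = D,
where reduced means |b| <= a <= c, with b >= 0 whenever |b| = a or a = c, and primitive means gcd(a, b, c) = 1.
Reduced forces 3a^2 <= |D| = 103, so 1 <= a <= 5; b must have the parity of D, and c = (b^2 - D)/(4a) must be an integer >= a.
Enumerate a = 1..5, b in [-a, a]:
  a=1: (1, 1, 26)  [1]
  a=2: (2, -1, 13), (2, 1, 13)  [2]
  a=3: none
  a=4: (4, -3, 7), (4, 3, 7)  [2]
  a=5: none
Total reduced forms: 1 + 2 + 2 = 5
h = 5

5


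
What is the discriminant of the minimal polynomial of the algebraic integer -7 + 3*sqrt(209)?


The element -7 + 3*sqrt(209) has minimal polynomial:
x^2 + 14*x - 1832
Discriminant = (14)^2 - 4*(-1832)
= 196 + 7328
= 7524

7524


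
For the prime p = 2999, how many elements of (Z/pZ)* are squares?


For prime p, the number of non-zero quadratic residues is (p-1)/2.
= (2999-1)/2
= 1499

1499


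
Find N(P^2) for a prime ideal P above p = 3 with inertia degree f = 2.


N(P^a) = p^(a*f)
= 3^(2*2)
= 3^4
= 81

81


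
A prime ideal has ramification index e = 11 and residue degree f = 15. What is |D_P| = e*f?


|D_P| = e * f
= 11 * 15
= 165

165


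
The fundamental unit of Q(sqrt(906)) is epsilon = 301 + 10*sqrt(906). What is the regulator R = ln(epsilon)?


epsilon = 301 + 10*sqrt(906)
= 601.9983
R = ln(601.9983)
= 6.4003

6.4003


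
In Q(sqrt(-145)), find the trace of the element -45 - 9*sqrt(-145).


Tr(a + b*sqrt(d)) = (a + b*sqrt(d)) + (a - b*sqrt(d)) = 2a
= 2 * (-45)
= -90

-90


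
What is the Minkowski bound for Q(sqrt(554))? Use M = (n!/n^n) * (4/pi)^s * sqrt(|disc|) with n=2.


d = 554, d mod 4 = 2, so disc(K) = 4d = 2216; |disc(K)| = 2216
Real quadratic field, so n = 2, s = r2 = 0, r1 = 2
M = (n!/n^n) * (4/pi)^s * sqrt(|disc(K)|) = (2!/2^2) * (4/pi)^0 * sqrt(2216)
= 0.5 * 1.000000 * 47.074409
= 23.5372

23.5372


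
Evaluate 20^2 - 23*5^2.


x^2 - d*y^2
= 20^2 - 23*5^2
= 400 - 575
= -175

-175


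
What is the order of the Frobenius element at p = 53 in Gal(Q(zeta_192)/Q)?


The Frobenius at p in Gal(Q(zeta_n)/Q) = (Z/nZ)* is the class of p, so its order is ord_192(53), the smallest k >= 1 with 53^k = 1 mod 192.
n = 192 = 2^6 * 3, phi(192) = 64; the order divides phi(n).
Divisors of 64: 1, 2, 4, 8, 16, 32, 64
Repeated squaring mod 192: 53^1 = 53, 53^2 = 121, 53^4 = 49, 53^8 = 97, 53^16 = 1, 53^32 = 1, 53^64 = 1
Test divisors in increasing order:
  k=1: 53^1 = 53 mod 192
  k=2: 53^2 = 121 mod 192
  k=4: 53^4 = 49 mod 192
  k=8: 53^8 = 97 mod 192
  k=16: 53^16 = 1 mod 192  <- first divisor giving 1
Order = 16

16


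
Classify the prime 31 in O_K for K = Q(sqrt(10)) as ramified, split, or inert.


K = Q(sqrt(10)). Since d mod 4 = 2, disc(K) = 40.
Check p | disc: 40 mod 31 = 9.
p does not divide disc. Compute Legendre symbol (d/p):
10^((31-1)/2) mod 31 = 1
(d/p) = 1, so p splits: (p) = P*P' with e=1, f=1, g=2.
Therefore p is split.

split


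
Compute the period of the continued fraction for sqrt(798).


Run the CF algorithm for sqrt(798).
a_0 = floor(sqrt(798)) = 28; set m_0=0, q_0=1.
Recurrence: m' = q*a - m,  q' = (d - m'^2)/q,  a' = floor((a_0 + m')/q').
  step 1: m=28, q=14, a=4
  step 2: m=28, q=1, a=56
a_2 = 2*a_0 = 56, so the period closes here.
sqrt(798) = [28; 4, 56]
Period length = 2

2


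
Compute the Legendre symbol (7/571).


p = 571 is prime, so compute (7/571) with the reciprocity algorithm (Jacobi-symbol steps: pull out 2s via (2/n), flip via reciprocity, reduce):
  reciprocity: (7/571) -> -(571/7)
  reduce: (4/7)
  pull out 2: (2/7) = +1  (since 7 mod 8 = 7)
  pull out 2: (2/7) = +1  (since 7 mod 8 = 7)
  (1/7) = 1
Product of signs = -1
(7/571) = -1

-1


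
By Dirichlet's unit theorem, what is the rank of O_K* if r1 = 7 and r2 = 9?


By Dirichlet's unit theorem:
rank = r1 + r2 - 1
= 7 + 9 - 1
= 15

15


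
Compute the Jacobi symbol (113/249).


Compute (113/249) via quadratic reciprocity:
  reciprocity: (113/249) -> +(249/113)
  reduce: (23/113)
  reciprocity: (23/113) -> +(113/23)
  reduce: (21/23)
  reciprocity: (21/23) -> +(23/21)
  reduce: (2/21)
  pull out 2: (2/21) = -1  (since 21 mod 8 = 5)
  (1/21) = 1
Product of signs = -1

-1


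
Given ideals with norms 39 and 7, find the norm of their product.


N(IJ) = N(I) * N(J)
= 39 * 7
= 273

273


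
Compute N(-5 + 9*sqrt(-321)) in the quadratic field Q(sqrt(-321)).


N(a + b*sqrt(d)) = a^2 - d*b^2
= (-5)^2 - (-321)*(9)^2
= 25 + 26001
= 26026

26026


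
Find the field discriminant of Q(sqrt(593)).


For K = Q(sqrt(d)) with d squarefree: disc(K) = d if d = 1 mod 4, and disc(K) = 4d if d = 2 or 3 mod 4.
Here d = 593, and d mod 4 = 1.
d = 1 mod 4 (O_K = Z[(1+sqrt(d))/2]), so disc(K) = d = 593

593


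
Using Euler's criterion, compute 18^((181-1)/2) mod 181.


p = 181 is prime and the exponent is (p-1)/2 = 90, so by Euler's criterion 18^90 = (18/181) = +1 or -1 mod 181.
Compute by square-and-multiply:
  90 = 64 + 16 + 8 + 2 (binary 1011010)
  Repeated squaring mod 181: 18^1 = 18, 18^2 = 143, 18^4 = 177, 18^8 = 16, 18^16 = 75, 18^32 = 14, 18^64 = 15
  18^90 = 18^64 * 18^16 * 18^8 * 18^2 = 15 * 75 * 16 * 143 mod 181
    15 * 75 = 1125 = 39 mod 181
    39 * 16 = 624 = 81 mod 181
    81 * 143 = 11583 = 180 mod 181
  18^90 = 180 mod 181
Result 180 = p - 1 = -1 mod 181: 18 is a quadratic non-residue mod 181. As a residue in [0, p-1] the value is 180.
18^90 mod 181 = 180

180


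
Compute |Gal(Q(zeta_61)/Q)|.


|Gal(Q(zeta_61)/Q)| = phi(61)
= 60

60


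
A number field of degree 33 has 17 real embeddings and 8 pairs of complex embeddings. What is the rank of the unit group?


By Dirichlet's unit theorem:
rank = r1 + r2 - 1
= 17 + 8 - 1
= 24

24


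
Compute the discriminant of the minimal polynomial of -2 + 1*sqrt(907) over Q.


The element -2 + 1*sqrt(907) has minimal polynomial:
x^2 + 4*x - 903
Discriminant = (4)^2 - 4*(-903)
= 16 + 3612
= 3628

3628


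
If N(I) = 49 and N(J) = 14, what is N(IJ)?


N(IJ) = N(I) * N(J)
= 49 * 14
= 686

686


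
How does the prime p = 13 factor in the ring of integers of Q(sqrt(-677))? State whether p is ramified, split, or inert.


K = Q(sqrt(-677)). Since d mod 4 = 3, disc(K) = -2708.
Check p | disc: -2708 mod 13 = 9.
p does not divide disc. Compute Legendre symbol (d/p):
12^((13-1)/2) mod 13 = 1
(d/p) = 1, so p splits: (p) = P*P' with e=1, f=1, g=2.
Therefore p is split.

split


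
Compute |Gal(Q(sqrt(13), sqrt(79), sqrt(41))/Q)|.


The 3 square roots of distinct primes are multiplicatively independent over Q,
so [K:Q] = 2^3 and Gal(K/Q) is isomorphic to (Z/2Z)^3.
|Gal| = 2^3 = 8

8


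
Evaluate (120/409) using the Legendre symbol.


p = 409 is prime, so compute (120/409) with the reciprocity algorithm (Jacobi-symbol steps: pull out 2s via (2/n), flip via reciprocity, reduce):
  pull out 2: (2/409) = +1  (since 409 mod 8 = 1)
  pull out 2: (2/409) = +1  (since 409 mod 8 = 1)
  pull out 2: (2/409) = +1  (since 409 mod 8 = 1)
  reciprocity: (15/409) -> +(409/15)
  reduce: (4/15)
  pull out 2: (2/15) = +1  (since 15 mod 8 = 7)
  pull out 2: (2/15) = +1  (since 15 mod 8 = 7)
  (1/15) = 1
Product of signs = 1
(120/409) = 1

1


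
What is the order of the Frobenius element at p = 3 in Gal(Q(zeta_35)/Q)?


The Frobenius at p in Gal(Q(zeta_n)/Q) = (Z/nZ)* is the class of p, so its order is ord_35(3), the smallest k >= 1 with 3^k = 1 mod 35.
n = 35 = 5 * 7, phi(35) = 24; the order divides phi(n).
Divisors of 24: 1, 2, 3, 4, 6, 8, 12, 24
Repeated squaring mod 35: 3^1 = 3, 3^2 = 9, 3^4 = 11, 3^8 = 16, 3^16 = 11
Test divisors in increasing order:
  k=1: 3^1 = 3 mod 35
  k=2: 3^2 = 9 mod 35
  k=3: 3^3 = 9 * 3 = 27 mod 35
  k=4: 3^4 = 11 mod 35
  k=6: 3^6 = 11 * 9 = 29 mod 35
  k=8: 3^8 = 16 mod 35
  k=12: 3^12 = 16 * 11 = 1 mod 35  <- first divisor giving 1
Order = 12

12


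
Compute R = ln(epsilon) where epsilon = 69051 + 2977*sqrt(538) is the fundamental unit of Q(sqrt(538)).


epsilon = 69051 + 2977*sqrt(538)
= 138102.0000
R = ln(138102.0000)
= 11.8357

11.8357


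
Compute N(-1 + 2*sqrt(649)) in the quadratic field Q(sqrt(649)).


N(a + b*sqrt(d)) = a^2 - d*b^2
= (-1)^2 - (649)*(2)^2
= 1 - 2596
= -2595

-2595


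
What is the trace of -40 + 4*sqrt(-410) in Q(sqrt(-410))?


Tr(a + b*sqrt(d)) = (a + b*sqrt(d)) + (a - b*sqrt(d)) = 2a
= 2 * (-40)
= -80

-80


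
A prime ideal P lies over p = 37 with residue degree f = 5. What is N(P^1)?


N(P^a) = p^(a*f)
= 37^(1*5)
= 37^5
= 69343957

69343957


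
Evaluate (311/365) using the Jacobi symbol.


Compute (311/365) via quadratic reciprocity:
  reciprocity: (311/365) -> +(365/311)
  reduce: (54/311)
  pull out 2: (2/311) = +1  (since 311 mod 8 = 7)
  reciprocity: (27/311) -> -(311/27)
  reduce: (14/27)
  pull out 2: (2/27) = -1  (since 27 mod 8 = 3)
  reciprocity: (7/27) -> -(27/7)
  reduce: (6/7)
  pull out 2: (2/7) = +1  (since 7 mod 8 = 7)
  reciprocity: (3/7) -> -(7/3)
  reduce: (1/3)
  (1/3) = 1
Product of signs = 1

1


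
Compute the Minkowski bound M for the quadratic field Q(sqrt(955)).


d = 955, d mod 4 = 3, so disc(K) = 4d = 3820; |disc(K)| = 3820
Real quadratic field, so n = 2, s = r2 = 0, r1 = 2
M = (n!/n^n) * (4/pi)^s * sqrt(|disc(K)|) = (2!/2^2) * (4/pi)^0 * sqrt(3820)
= 0.5 * 1.000000 * 61.806149
= 30.9031

30.9031


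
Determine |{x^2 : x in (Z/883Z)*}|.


For prime p, the number of non-zero quadratic residues is (p-1)/2.
= (883-1)/2
= 441

441


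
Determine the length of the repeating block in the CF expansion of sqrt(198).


Run the CF algorithm for sqrt(198).
a_0 = floor(sqrt(198)) = 14; set m_0=0, q_0=1.
Recurrence: m' = q*a - m,  q' = (d - m'^2)/q,  a' = floor((a_0 + m')/q').
  step 1: m=14, q=2, a=14
  step 2: m=14, q=1, a=28
a_2 = 2*a_0 = 28, so the period closes here.
sqrt(198) = [14; 14, 28]
Period length = 2

2


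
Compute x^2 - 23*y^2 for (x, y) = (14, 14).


x^2 - d*y^2
= 14^2 - 23*14^2
= 196 - 4508
= -4312

-4312


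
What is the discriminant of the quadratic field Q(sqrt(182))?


For K = Q(sqrt(d)) with d squarefree: disc(K) = d if d = 1 mod 4, and disc(K) = 4d if d = 2 or 3 mod 4.
Here d = 182, and d mod 4 = 2.
d = 2 mod 4, not 1 (O_K = Z[sqrt(d)]), so disc(K) = 4d = 4 * (182) = 728

728


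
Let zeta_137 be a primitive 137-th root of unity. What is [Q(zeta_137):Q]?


The degree equals Euler's totient phi(137).
137 = 137
phi(137) = 136

136


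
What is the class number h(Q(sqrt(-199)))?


K = Q(sqrt(-199)). d mod 4 = 1, so D = disc(K) = d = -199
h(K) equals the number of primitive reduced positive-definite forms (a, b, c) = a*x^2 + b*x*y + c*y^2 with b^2 - 4ac = D,
where reduced means |b| <= a <= c, with b >= 0 whenever |b| = a or a = c, and primitive means gcd(a, b, c) = 1.
Reduced forces 3a^2 <= |D| = 199, so 1 <= a <= 8; b must have the parity of D, and c = (b^2 - D)/(4a) must be an integer >= a.
Enumerate a = 1..8, b in [-a, a]:
  a=1: (1, 1, 50)  [1]
  a=2: (2, -1, 25), (2, 1, 25)  [2]
  a=3: none
  a=4: (4, -3, 13), (4, 3, 13)  [2]
  a=5: (5, -1, 10), (5, 1, 10)  [2]
  a=6: none
  a=7: (7, -5, 8), (7, 5, 8)  [2]
  a=8: none
Total reduced forms: 1 + 2 + 2 + 2 + 2 = 9
h = 9

9


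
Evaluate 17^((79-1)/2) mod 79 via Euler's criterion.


p = 79 is prime and the exponent is (p-1)/2 = 39, so by Euler's criterion 17^39 = (17/79) = +1 or -1 mod 79.
Compute by square-and-multiply:
  39 = 32 + 4 + 2 + 1 (binary 100111)
  Repeated squaring mod 79: 17^1 = 17, 17^2 = 52, 17^4 = 18, 17^8 = 8, 17^16 = 64, 17^32 = 67
  17^39 = 17^32 * 17^4 * 17^2 * 17^1 = 67 * 18 * 52 * 17 mod 79
    67 * 18 = 1206 = 21 mod 79
    21 * 52 = 1092 = 65 mod 79
    65 * 17 = 1105 = 78 mod 79
  17^39 = 78 mod 79
Result 78 = p - 1 = -1 mod 79: 17 is a quadratic non-residue mod 79. As a residue in [0, p-1] the value is 78.
17^39 mod 79 = 78

78


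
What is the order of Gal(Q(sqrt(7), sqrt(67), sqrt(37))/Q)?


The 3 square roots of distinct primes are multiplicatively independent over Q,
so [K:Q] = 2^3 and Gal(K/Q) is isomorphic to (Z/2Z)^3.
|Gal| = 2^3 = 8

8


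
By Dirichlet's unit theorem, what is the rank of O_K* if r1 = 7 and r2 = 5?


By Dirichlet's unit theorem:
rank = r1 + r2 - 1
= 7 + 5 - 1
= 11

11


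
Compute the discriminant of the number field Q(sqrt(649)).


For K = Q(sqrt(d)) with d squarefree: disc(K) = d if d = 1 mod 4, and disc(K) = 4d if d = 2 or 3 mod 4.
Here d = 649, and d mod 4 = 1.
d = 1 mod 4 (O_K = Z[(1+sqrt(d))/2]), so disc(K) = d = 649

649


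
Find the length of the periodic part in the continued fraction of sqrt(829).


Run the CF algorithm for sqrt(829).
a_0 = floor(sqrt(829)) = 28; set m_0=0, q_0=1.
Recurrence: m' = q*a - m,  q' = (d - m'^2)/q,  a' = floor((a_0 + m')/q').
  step 1: m=28, q=45, a=1
  step 2: m=17, q=12, a=3
  step 3: m=19, q=39, a=1
  step 4: m=20, q=11, a=4
  step 5: m=24, q=23, a=2
  step 6: m=22, q=15, a=3
  step 7: m=23, q=20, a=2
  step 8: m=17, q=27, a=1
  step 9: m=10, q=27, a=1
  step 10: m=17, q=20, a=2
  step 11: m=23, q=15, a=3
  step 12: m=22, q=23, a=2
  step 13: m=24, q=11, a=4
  step 14: m=20, q=39, a=1
  step 15: m=19, q=12, a=3
  step 16: m=17, q=45, a=1
  step 17: m=28, q=1, a=56
a_17 = 2*a_0 = 56, so the period closes here.
sqrt(829) = [28; 1, 3, 1, 4, 2, 3, 2, 1, 1, 2, 3, 2, 4, 1, 3, 1, 56]
Period length = 17

17


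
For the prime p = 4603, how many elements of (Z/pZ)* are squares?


For prime p, the number of non-zero quadratic residues is (p-1)/2.
= (4603-1)/2
= 2301

2301


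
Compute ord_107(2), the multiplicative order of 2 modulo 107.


We want ord_107(2), the smallest k >= 1 with 2^k = 1 mod 107.
n = 107 = 107, phi(107) = 106; the order divides phi(n).
Divisors of 106: 1, 2, 53, 106
Repeated squaring mod 107: 2^1 = 2, 2^2 = 4, 2^4 = 16, 2^8 = 42, 2^16 = 52, 2^32 = 29, 2^64 = 92
Test divisors in increasing order:
  k=1: 2^1 = 2 mod 107
  k=2: 2^2 = 4 mod 107
  k=53: 2^53 = 29 * 52 * 16 * 2 = 106 mod 107
  k=106: 2^106 = 92 * 29 * 42 * 4 = 1 mod 107  <- first divisor giving 1
Order = 106

106


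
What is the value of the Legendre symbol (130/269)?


p = 269 is prime, so compute (130/269) with the reciprocity algorithm (Jacobi-symbol steps: pull out 2s via (2/n), flip via reciprocity, reduce):
  pull out 2: (2/269) = -1  (since 269 mod 8 = 5)
  reciprocity: (65/269) -> +(269/65)
  reduce: (9/65)
  reciprocity: (9/65) -> +(65/9)
  reduce: (2/9)
  pull out 2: (2/9) = +1  (since 9 mod 8 = 1)
  (1/9) = 1
Product of signs = -1
(130/269) = -1

-1


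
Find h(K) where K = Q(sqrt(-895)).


K = Q(sqrt(-895)). d mod 4 = 1, so D = disc(K) = d = -895
h(K) equals the number of primitive reduced positive-definite forms (a, b, c) = a*x^2 + b*x*y + c*y^2 with b^2 - 4ac = D,
where reduced means |b| <= a <= c, with b >= 0 whenever |b| = a or a = c, and primitive means gcd(a, b, c) = 1.
Reduced forces 3a^2 <= |D| = 895, so 1 <= a <= 17; b must have the parity of D, and c = (b^2 - D)/(4a) must be an integer >= a.
Enumerate a = 1..17, b in [-a, a]:
  a=1: (1, 1, 224)  [1]
  a=2: (2, -1, 112), (2, 1, 112)  [2]
  a=3: none
  a=4: (4, -1, 56), (4, 1, 56)  [2]
  a=5: (5, 5, 46)  [1]
  a=6: none
  a=7: (7, -1, 32), (7, 1, 32)  [2]
  a=8: (8, -1, 28), (8, 1, 28)  [2]
  a=9: none
  a=10: (10, -5, 23), (10, 5, 23)  [2]
  a=11..13: none
  a=14: (14, -13, 19), (14, -1, 16), (14, 1, 16), (14, 13, 19)  [4]
  a=15..17: none
Total reduced forms: 1 + 2 + 2 + 1 + 2 + 2 + 2 + 4 = 16
h = 16

16


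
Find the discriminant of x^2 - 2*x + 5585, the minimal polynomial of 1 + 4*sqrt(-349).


The element 1 + 4*sqrt(-349) has minimal polynomial:
x^2 - 2*x + 5585
Discriminant = (-2)^2 - 4*(5585)
= 4 - 22340
= -22336

-22336


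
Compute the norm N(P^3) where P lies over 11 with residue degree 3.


N(P^a) = p^(a*f)
= 11^(3*3)
= 11^9
= 2357947691

2357947691


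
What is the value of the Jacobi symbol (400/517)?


Compute (400/517) via quadratic reciprocity:
  pull out 2: (2/517) = -1  (since 517 mod 8 = 5)
  pull out 2: (2/517) = -1  (since 517 mod 8 = 5)
  pull out 2: (2/517) = -1  (since 517 mod 8 = 5)
  pull out 2: (2/517) = -1  (since 517 mod 8 = 5)
  reciprocity: (25/517) -> +(517/25)
  reduce: (17/25)
  reciprocity: (17/25) -> +(25/17)
  reduce: (8/17)
  pull out 2: (2/17) = +1  (since 17 mod 8 = 1)
  pull out 2: (2/17) = +1  (since 17 mod 8 = 1)
  pull out 2: (2/17) = +1  (since 17 mod 8 = 1)
  (1/17) = 1
Product of signs = 1

1


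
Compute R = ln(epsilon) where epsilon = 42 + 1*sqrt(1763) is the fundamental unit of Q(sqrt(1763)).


epsilon = 42 + 1*sqrt(1763)
= 83.9881
R = ln(83.9881)
= 4.4307

4.4307


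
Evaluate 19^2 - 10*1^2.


x^2 - d*y^2
= 19^2 - 10*1^2
= 361 - 10
= 351

351


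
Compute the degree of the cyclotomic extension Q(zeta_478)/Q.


The degree equals Euler's totient phi(478).
478 = 2 * 239
phi(478) = 238

238


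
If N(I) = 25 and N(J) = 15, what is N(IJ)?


N(IJ) = N(I) * N(J)
= 25 * 15
= 375

375


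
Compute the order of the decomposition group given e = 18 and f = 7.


|D_P| = e * f
= 18 * 7
= 126

126


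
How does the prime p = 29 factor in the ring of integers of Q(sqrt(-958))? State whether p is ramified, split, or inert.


K = Q(sqrt(-958)). Since d mod 4 = 2, disc(K) = -3832.
Check p | disc: -3832 mod 29 = 25.
p does not divide disc. Compute Legendre symbol (d/p):
28^((29-1)/2) mod 29 = 1
(d/p) = 1, so p splits: (p) = P*P' with e=1, f=1, g=2.
Therefore p is split.

split


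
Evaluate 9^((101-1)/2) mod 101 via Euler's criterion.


p = 101 is prime and the exponent is (p-1)/2 = 50, so by Euler's criterion 9^50 = (9/101) = +1 or -1 mod 101.
Compute by square-and-multiply:
  50 = 32 + 16 + 2 (binary 110010)
  Repeated squaring mod 101: 9^1 = 9, 9^2 = 81, 9^4 = 97, 9^8 = 16, 9^16 = 54, 9^32 = 88
  9^50 = 9^32 * 9^16 * 9^2 = 88 * 54 * 81 mod 101
    88 * 54 = 4752 = 5 mod 101
    5 * 81 = 405 = 1 mod 101
  9^50 = 1 mod 101
Result 1: 9 is a quadratic residue mod 101.
9^50 mod 101 = 1

1


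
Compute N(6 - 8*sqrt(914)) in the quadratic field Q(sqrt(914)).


N(a + b*sqrt(d)) = a^2 - d*b^2
= (6)^2 - (914)*(-8)^2
= 36 - 58496
= -58460

-58460


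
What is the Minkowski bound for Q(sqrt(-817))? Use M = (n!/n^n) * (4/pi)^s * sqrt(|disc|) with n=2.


d = -817, d mod 4 = 3, so disc(K) = 4d = -3268; |disc(K)| = 3268
Imaginary quadratic field, so n = 2, s = r2 = 1, r1 = 0
M = (n!/n^n) * (4/pi)^s * sqrt(|disc(K)|) = (2!/2^2) * (4/pi)^1 * sqrt(3268)
= 0.5 * 1.273240 * 57.166424
= 36.3933

36.3933


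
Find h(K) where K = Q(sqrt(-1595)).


K = Q(sqrt(-1595)). d mod 4 = 1, so D = disc(K) = d = -1595
h(K) equals the number of primitive reduced positive-definite forms (a, b, c) = a*x^2 + b*x*y + c*y^2 with b^2 - 4ac = D,
where reduced means |b| <= a <= c, with b >= 0 whenever |b| = a or a = c, and primitive means gcd(a, b, c) = 1.
Reduced forces 3a^2 <= |D| = 1595, so 1 <= a <= 23; b must have the parity of D, and c = (b^2 - D)/(4a) must be an integer >= a.
Enumerate a = 1..23, b in [-a, a]:
  a=1: (1, 1, 399)  [1]
  a=2: none
  a=3: (3, -1, 133), (3, 1, 133)  [2]
  a=4: none
  a=5: (5, 5, 81)  [1]
  a=6: none
  a=7: (7, -1, 57), (7, 1, 57)  [2]
  a=8: none
  a=9: (9, -5, 45), (9, 5, 45)  [2]
  a=10: none
  a=11: (11, 11, 39)  [1]
  a=12: none
  a=13: (13, -11, 33), (13, 11, 33)  [2]
  a=14: none
  a=15: (15, -5, 27), (15, 5, 27)  [2]
  a=16..18: none
  a=19: (19, -1, 21), (19, 1, 21)  [2]
  a=20: none
  a=21: (21, 13, 21)  [1]
  a=22..23: none
Total reduced forms: 1 + 2 + 1 + 2 + 2 + 1 + 2 + 2 + 2 + 1 = 16
h = 16

16
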